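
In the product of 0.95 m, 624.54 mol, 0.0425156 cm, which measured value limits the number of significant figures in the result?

0.95 m → 2 s.f.; 624.54 mol → 5 s.f.; 0.0425156 cm → 6 s.f.
The fewest is 2 significant figures, from 0.95 m.

0.95 m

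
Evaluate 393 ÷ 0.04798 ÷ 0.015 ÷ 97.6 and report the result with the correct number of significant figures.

5.6 × 10^3

393 ÷ 0.04798 ÷ 0.015 ÷ 97.6 = 5594.88584725…
Multiplication/division keeps the fewest significant figures: 393 → 3 s.f., 0.04798 → 4 s.f., 0.015 → 2 s.f., 97.6 → 3 s.f.; limit is 2.
Rounded to 2 significant figures: 5.6 × 10^3.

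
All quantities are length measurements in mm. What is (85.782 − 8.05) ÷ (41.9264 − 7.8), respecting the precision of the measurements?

2.28

85.782 − 8.05 = 77.732, limited to 2 d.p. → 4 s.f.; 41.9264 − 7.8 = 34.1264, limited to 1 d.p. → 3 s.f.
Carrying full precision, 77.732 ÷ 34.1264 = 2.27776735899…; keep min(4, 3) = 3 s.f.
Rounded to 3 significant figures: 2.28.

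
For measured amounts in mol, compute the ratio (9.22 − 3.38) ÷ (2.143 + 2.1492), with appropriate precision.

1.36

9.22 − 3.38 = 5.84, limited to 2 d.p. → 3 s.f.; 2.143 + 2.1492 = 4.2922, limited to 3 d.p. → 4 s.f.
Carrying full precision, 5.84 ÷ 4.2922 = 1.36060761381…; keep min(3, 4) = 3 s.f.
Rounded to 3 significant figures: 1.36.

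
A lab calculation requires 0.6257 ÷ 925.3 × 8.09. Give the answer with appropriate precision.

0.6257 ÷ 925.3 × 8.09 = 0.00547056414136…
Multiplication/division keeps the fewest significant figures: 0.6257 → 4 s.f., 925.3 → 4 s.f., 8.09 → 3 s.f.; limit is 3.
Rounded to 3 significant figures: 0.00547.

0.00547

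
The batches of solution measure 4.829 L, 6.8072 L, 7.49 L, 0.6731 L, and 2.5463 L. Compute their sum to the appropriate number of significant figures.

4.829 L + 6.8072 L + 7.49 L + 0.6731 L + 2.5463 L = 22.3456 L.
Addition/subtraction keeps the fewest decimal places: 4.829 → 3 decimal places, 6.8072 → 4 decimal places, 7.49 → 2 decimal places, 0.6731 → 4 decimal places, 2.5463 → 4 decimal places; limit is 2.
Rounded to 2 decimal places: 22.35 L.

22.35 L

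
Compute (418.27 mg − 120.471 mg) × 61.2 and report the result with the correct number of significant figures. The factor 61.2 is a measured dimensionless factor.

1.82 × 10^4 mg

418.27 mg − 120.471 mg = 297.799 mg; the difference is limited to 2 decimal places (5 s.f.).
Carrying full precision, 297.799 × 61.2 = 18225.2988 mg; 61.2 has 3 s.f., so the result keeps min(5, 3) = 3 s.f.
Rounded to 3 significant figures: 1.82 × 10^4 mg.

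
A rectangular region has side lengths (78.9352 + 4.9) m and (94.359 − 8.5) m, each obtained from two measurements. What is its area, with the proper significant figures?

7.20 × 10^3 m²

78.9352 + 4.9 = 83.8352, limited to 1 d.p. → 3 s.f.; 94.359 − 8.5 = 85.859, limited to 1 d.p. → 3 s.f.
Carrying full precision, 83.8352 × 85.859 = 7198.0064368; keep min(3, 3) = 3 s.f.
Rounded to 3 significant figures: 7.20 × 10^3 m².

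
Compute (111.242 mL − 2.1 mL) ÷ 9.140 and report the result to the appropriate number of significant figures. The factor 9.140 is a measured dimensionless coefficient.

11.94 mL

111.242 mL − 2.1 mL = 109.142 mL; the difference is limited to 1 decimal place (4 s.f.).
Carrying full precision, 109.142 ÷ 9.140 = 11.9411378556… mL; 9.140 has 4 s.f., so the result keeps min(4, 4) = 4 s.f.
Rounded to 4 significant figures: 11.94 mL.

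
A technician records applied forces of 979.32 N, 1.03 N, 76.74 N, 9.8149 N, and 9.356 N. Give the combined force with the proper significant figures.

979.32 N + 1.03 N + 76.74 N + 9.8149 N + 9.356 N = 1076.2609 N.
Addition/subtraction keeps the fewest decimal places: 979.32 → 2 decimal places, 1.03 → 2 decimal places, 76.74 → 2 decimal places, 9.8149 → 4 decimal places, 9.356 → 3 decimal places; limit is 2.
Rounded to 2 decimal places: 1.07626 × 10³ N.

1.07626 × 10³ N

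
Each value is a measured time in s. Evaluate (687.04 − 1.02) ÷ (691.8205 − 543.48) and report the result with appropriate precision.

687.04 − 1.02 = 686.02, limited to 2 d.p. → 5 s.f.; 691.8205 − 543.48 = 148.3405, limited to 2 d.p. → 5 s.f.
Carrying full precision, 686.02 ÷ 148.3405 = 4.62463049538…; keep min(5, 5) = 5 s.f.
Rounded to 5 significant figures: 4.6246.

4.6246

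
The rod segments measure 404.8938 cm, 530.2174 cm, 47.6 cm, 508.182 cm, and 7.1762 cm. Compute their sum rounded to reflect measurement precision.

1498.1 cm

404.8938 cm + 530.2174 cm + 47.6 cm + 508.182 cm + 7.1762 cm = 1498.0694 cm.
Addition/subtraction keeps the fewest decimal places: 404.8938 → 4 decimal places, 530.2174 → 4 decimal places, 47.6 → 1 decimal place, 508.182 → 3 decimal places, 7.1762 → 4 decimal places; limit is 1.
Rounded to 1 decimal place: 1498.1 cm.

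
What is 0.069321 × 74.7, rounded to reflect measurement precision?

5.18

0.069321 × 74.7 = 5.1782787
Multiplication/division keeps the fewest significant figures: 0.069321 → 5 s.f., 74.7 → 3 s.f.; limit is 3.
Rounded to 3 significant figures: 5.18.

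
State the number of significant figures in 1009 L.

1009: zeros between nonzero digits are significant.

4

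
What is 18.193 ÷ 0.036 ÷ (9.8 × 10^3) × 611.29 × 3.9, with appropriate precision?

18.193 ÷ 0.036 ÷ (9.8 × 10^3) × 611.29 × 3.9 = 122.938423988…
Multiplication/division keeps the fewest significant figures: 18.193 → 5 s.f., 0.036 → 2 s.f., 9.8 × 10^3 → 2 s.f., 611.29 → 5 s.f., 3.9 → 2 s.f.; limit is 2.
Rounded to 2 significant figures: 1.2 × 10^2.

1.2 × 10^2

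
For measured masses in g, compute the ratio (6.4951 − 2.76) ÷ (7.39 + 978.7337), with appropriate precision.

3.79 × 10^-3

6.4951 − 2.76 = 3.7351, limited to 2 d.p. → 3 s.f.; 7.39 + 978.7337 = 986.1237, limited to 2 d.p. → 5 s.f.
Carrying full precision, 3.7351 ÷ 986.1237 = 0.00378765868826…; keep min(3, 5) = 3 s.f.
Rounded to 3 significant figures: 3.79 × 10^-3.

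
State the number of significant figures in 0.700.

0.700: leading zeros are not significant; trailing zeros after a decimal point are significant.

3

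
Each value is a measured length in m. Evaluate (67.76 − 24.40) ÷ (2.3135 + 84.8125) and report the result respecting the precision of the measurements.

0.4977

67.76 − 24.40 = 43.36, limited to 2 d.p. → 4 s.f.; 2.3135 + 84.8125 = 87.1260, limited to 4 d.p. → 6 s.f.
Carrying full precision, 43.36 ÷ 87.1260 = 0.49767004109…; keep min(4, 6) = 4 s.f.
Rounded to 4 significant figures: 0.4977.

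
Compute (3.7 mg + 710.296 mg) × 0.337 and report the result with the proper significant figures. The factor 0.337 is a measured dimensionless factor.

3.7 mg + 710.296 mg = 713.996 mg; the sum is limited to 1 decimal place (4 s.f.).
Carrying full precision, 713.996 × 0.337 = 240.616652 mg; 0.337 has 3 s.f., so the result keeps min(4, 3) = 3 s.f.
Rounded to 3 significant figures: 241 mg.

241 mg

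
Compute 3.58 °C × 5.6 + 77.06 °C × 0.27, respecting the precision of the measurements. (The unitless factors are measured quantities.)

3.58 × 5.6 = 20.048 → 20. °C (2 s.f., last digit at the 10^0 place).
77.06 × 0.27 = 20.8062 → 21 °C (2 s.f., last digit at the 10^0 place).
Sum: 40.8542 °C; keep the coarser place, 10^0.
Result: 41 °C.

41 °C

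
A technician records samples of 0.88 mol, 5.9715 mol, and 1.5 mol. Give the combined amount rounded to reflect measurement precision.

0.88 mol + 5.9715 mol + 1.5 mol = 8.3515 mol.
Addition/subtraction keeps the fewest decimal places: 0.88 → 2 decimal places, 5.9715 → 4 decimal places, 1.5 → 1 decimal place; limit is 1.
Rounded to 1 decimal place: 8.4 mol.

8.4 mol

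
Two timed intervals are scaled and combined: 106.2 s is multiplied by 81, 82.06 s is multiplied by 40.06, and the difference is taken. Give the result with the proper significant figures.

106.2 × 81 = 8602.2 → 8.6 × 10^3 s (2 s.f., last digit at the 10^2 place).
82.06 × 40.06 = 3287.3236 → 3287 s (4 s.f., last digit at the 10^0 place).
Difference: 5314.8764 s; keep the coarser place, 10^2.
Result: 5.3 × 10^3 s.

5.3 × 10^3 s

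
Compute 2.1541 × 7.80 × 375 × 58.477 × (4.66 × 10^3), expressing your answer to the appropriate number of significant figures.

1.72 × 10^9

2.1541 × 7.80 × 375 × 58.477 × (4.66 × 10^3) = 1.71697009934 × 10^9…
Multiplication/division keeps the fewest significant figures: 2.1541 → 5 s.f., 7.80 → 3 s.f., 375 → 3 s.f., 58.477 → 5 s.f., 4.66 × 10^3 → 3 s.f.; limit is 3.
Rounded to 3 significant figures: 1.72 × 10^9.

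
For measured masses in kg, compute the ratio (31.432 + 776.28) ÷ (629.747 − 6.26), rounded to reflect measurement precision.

31.432 + 776.28 = 807.712, limited to 2 d.p. → 5 s.f.; 629.747 − 6.26 = 623.487, limited to 2 d.p. → 5 s.f.
Carrying full precision, 807.712 ÷ 623.487 = 1.29547528657…; keep min(5, 5) = 5 s.f.
Rounded to 5 significant figures: 1.2955.

1.2955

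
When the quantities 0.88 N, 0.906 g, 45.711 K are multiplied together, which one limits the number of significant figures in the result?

0.88 N

0.88 N → 2 s.f.; 0.906 g → 3 s.f.; 45.711 K → 5 s.f.
The fewest is 2 significant figures, from 0.88 N.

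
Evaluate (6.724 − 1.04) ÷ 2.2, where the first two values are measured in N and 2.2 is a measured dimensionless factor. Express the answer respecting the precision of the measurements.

6.724 N − 1.04 N = 5.684 N; the difference is limited to 2 decimal places (3 s.f.).
Carrying full precision, 5.684 ÷ 2.2 = 2.58363636364… N; 2.2 has 2 s.f., so the result keeps min(3, 2) = 2 s.f.
Rounded to 2 significant figures: 2.6 N.

2.6 N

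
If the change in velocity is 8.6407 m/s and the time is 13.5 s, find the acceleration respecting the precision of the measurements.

0.640 m/s²

acceleration = 8.6407 m/s ÷ 13.5 s = 0.640051851852… m/s².
8.6407 has 5 significant figures; 13.5 has 3.
Division/multiplication keeps the fewest: 3 significant figures.
Rounded: 0.640 m/s².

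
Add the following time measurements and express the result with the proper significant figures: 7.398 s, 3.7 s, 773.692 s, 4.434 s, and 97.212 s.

886.4 s

7.398 s + 3.7 s + 773.692 s + 4.434 s + 97.212 s = 886.436 s.
Addition/subtraction keeps the fewest decimal places: 7.398 → 3 decimal places, 3.7 → 1 decimal place, 773.692 → 3 decimal places, 4.434 → 3 decimal places, 97.212 → 3 decimal places; limit is 1.
Rounded to 1 decimal place: 886.4 s.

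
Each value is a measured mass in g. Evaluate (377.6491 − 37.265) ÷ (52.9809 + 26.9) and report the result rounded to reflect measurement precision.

377.6491 − 37.265 = 340.3841, limited to 3 d.p. → 6 s.f.; 52.9809 + 26.9 = 79.8809, limited to 1 d.p. → 3 s.f.
Carrying full precision, 340.3841 ÷ 79.8809 = 4.26114502966…; keep min(6, 3) = 3 s.f.
Rounded to 3 significant figures: 4.26.

4.26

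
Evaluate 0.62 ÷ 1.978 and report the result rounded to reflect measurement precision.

0.31

0.62 ÷ 1.978 = 0.313447927199…
Multiplication/division keeps the fewest significant figures: 0.62 → 2 s.f., 1.978 → 4 s.f.; limit is 2.
Rounded to 2 significant figures: 0.31.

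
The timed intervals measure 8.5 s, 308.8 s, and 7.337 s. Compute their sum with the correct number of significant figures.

8.5 s + 308.8 s + 7.337 s = 324.637 s.
Addition/subtraction keeps the fewest decimal places: 8.5 → 1 decimal place, 308.8 → 1 decimal place, 7.337 → 3 decimal places; limit is 1.
Rounded to 1 decimal place: 324.6 s.

324.6 s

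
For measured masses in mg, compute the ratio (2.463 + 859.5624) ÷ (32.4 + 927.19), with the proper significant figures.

0.8983

2.463 + 859.5624 = 862.0254, limited to 3 d.p. → 6 s.f.; 32.4 + 927.19 = 959.59, limited to 1 d.p. → 4 s.f.
Carrying full precision, 862.0254 ÷ 959.59 = 0.898326785398…; keep min(6, 4) = 4 s.f.
Rounded to 4 significant figures: 0.8983.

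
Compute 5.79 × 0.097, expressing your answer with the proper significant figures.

5.79 × 0.097 = 0.56163
Multiplication/division keeps the fewest significant figures: 5.79 → 3 s.f., 0.097 → 2 s.f.; limit is 2.
Rounded to 2 significant figures: 0.56.

0.56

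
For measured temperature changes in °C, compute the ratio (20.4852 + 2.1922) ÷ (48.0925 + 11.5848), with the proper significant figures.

20.4852 + 2.1922 = 22.6774, limited to 4 d.p. → 6 s.f.; 48.0925 + 11.5848 = 59.6773, limited to 4 d.p. → 6 s.f.
Carrying full precision, 22.6774 ÷ 59.6773 = 0.380000435677…; keep min(6, 6) = 6 s.f.
Rounded to 6 significant figures: 0.380000.

0.380000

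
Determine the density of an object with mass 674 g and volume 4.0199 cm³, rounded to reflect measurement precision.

1.68 × 10² g/cm³

density = 674 g ÷ 4.0199 cm³ = 167.665862335… g/cm³.
674 has 3 significant figures; 4.0199 has 5.
Division/multiplication keeps the fewest: 3 significant figures.
Rounded: 1.68 × 10² g/cm³.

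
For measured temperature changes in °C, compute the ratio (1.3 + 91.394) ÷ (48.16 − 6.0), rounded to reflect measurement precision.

2.20

1.3 + 91.394 = 92.694, limited to 1 d.p. → 3 s.f.; 48.16 − 6.0 = 42.16, limited to 1 d.p. → 3 s.f.
Carrying full precision, 92.694 ÷ 42.16 = 2.19862428843…; keep min(3, 3) = 3 s.f.
Rounded to 3 significant figures: 2.20.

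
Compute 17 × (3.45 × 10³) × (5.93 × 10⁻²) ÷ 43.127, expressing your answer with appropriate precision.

81

17 × (3.45 × 10³) × (5.93 × 10⁻²) ÷ 43.127 = 80.6442599763…
Multiplication/division keeps the fewest significant figures: 17 → 2 s.f., 3.45 × 10³ → 3 s.f., 5.93 × 10⁻² → 3 s.f., 43.127 → 5 s.f.; limit is 2.
Rounded to 2 significant figures: 81.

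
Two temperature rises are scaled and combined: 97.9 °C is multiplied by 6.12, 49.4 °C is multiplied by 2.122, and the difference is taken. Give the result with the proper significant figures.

494 °C

97.9 × 6.12 = 599.148 → 599 °C (3 s.f., last digit at the 10^0 place).
49.4 × 2.122 = 104.8268 → 105 °C (3 s.f., last digit at the 10^0 place).
Difference: 494.3212 °C; keep the coarser place, 10^0.
Result: 494 °C.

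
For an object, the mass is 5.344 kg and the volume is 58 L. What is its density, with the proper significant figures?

density = 5.344 kg ÷ 58 L = 0.0921379310345… kg/L.
5.344 has 4 significant figures; 58 has 2.
Division/multiplication keeps the fewest: 2 significant figures.
Rounded: 0.092 kg/L.

0.092 kg/L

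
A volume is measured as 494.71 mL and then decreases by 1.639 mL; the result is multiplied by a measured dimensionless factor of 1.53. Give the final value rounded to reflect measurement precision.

754 mL

494.71 mL − 1.639 mL = 493.071 mL; the difference is limited to 2 decimal places (5 s.f.).
Carrying full precision, 493.071 × 1.53 = 754.39863 mL; 1.53 has 3 s.f., so the result keeps min(5, 3) = 3 s.f.
Rounded to 3 significant figures: 754 mL.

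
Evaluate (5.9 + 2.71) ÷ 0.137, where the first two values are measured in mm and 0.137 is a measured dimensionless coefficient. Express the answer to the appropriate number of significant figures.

5.9 mm + 2.71 mm = 8.61 mm; the sum is limited to 1 decimal place (2 s.f.).
Carrying full precision, 8.61 ÷ 0.137 = 62.8467153285… mm; 0.137 has 3 s.f., so the result keeps min(2, 3) = 2 s.f.
Rounded to 2 significant figures: 63 mm.

63 mm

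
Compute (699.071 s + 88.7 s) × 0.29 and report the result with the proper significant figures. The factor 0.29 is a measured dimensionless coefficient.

2.3 × 10^2 s

699.071 s + 88.7 s = 787.771 s; the sum is limited to 1 decimal place (4 s.f.).
Carrying full precision, 787.771 × 0.29 = 228.45359 s; 0.29 has 2 s.f., so the result keeps min(4, 2) = 2 s.f.
Rounded to 2 significant figures: 2.3 × 10^2 s.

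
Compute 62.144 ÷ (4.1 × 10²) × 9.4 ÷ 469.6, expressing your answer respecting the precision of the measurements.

3.0 × 10⁻³

62.144 ÷ (4.1 × 10²) × 9.4 ÷ 469.6 = 0.00303399675905…
Multiplication/division keeps the fewest significant figures: 62.144 → 5 s.f., 4.1 × 10² → 2 s.f., 9.4 → 2 s.f., 469.6 → 4 s.f.; limit is 2.
Rounded to 2 significant figures: 3.0 × 10⁻³.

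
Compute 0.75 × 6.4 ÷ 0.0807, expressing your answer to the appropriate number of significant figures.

59

0.75 × 6.4 ÷ 0.0807 = 59.4795539033…
Multiplication/division keeps the fewest significant figures: 0.75 → 2 s.f., 6.4 → 2 s.f., 0.0807 → 3 s.f.; limit is 2.
Rounded to 2 significant figures: 59.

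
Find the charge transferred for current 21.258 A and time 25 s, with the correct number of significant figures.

5.3 × 10^2 C

charge transferred = 21.258 A × 25 s = 531.45 C.
21.258 has 5 significant figures; 25 has 2.
Division/multiplication keeps the fewest: 2 significant figures.
Rounded: 5.3 × 10^2 C.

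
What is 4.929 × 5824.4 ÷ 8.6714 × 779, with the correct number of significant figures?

4.929 × 5824.4 ÷ 8.6714 × 779 = 2579041.01534…
Multiplication/division keeps the fewest significant figures: 4.929 → 4 s.f., 5824.4 → 5 s.f., 8.6714 → 5 s.f., 779 → 3 s.f.; limit is 3.
Rounded to 3 significant figures: 2.58 × 10^6.

2.58 × 10^6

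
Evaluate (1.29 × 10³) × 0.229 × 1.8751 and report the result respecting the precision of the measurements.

(1.29 × 10³) × 0.229 × 1.8751 = 553.923291
Multiplication/division keeps the fewest significant figures: 1.29 × 10³ → 3 s.f., 0.229 → 3 s.f., 1.8751 → 5 s.f.; limit is 3.
Rounded to 3 significant figures: 554.

554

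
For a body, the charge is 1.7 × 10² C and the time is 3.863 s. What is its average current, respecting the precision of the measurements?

average current = 1.7 × 10² C ÷ 3.863 s = 44.0072482527… A.
1.7 × 10² has 2 significant figures; 3.863 has 4.
Division/multiplication keeps the fewest: 2 significant figures.
Rounded: 44 A.

44 A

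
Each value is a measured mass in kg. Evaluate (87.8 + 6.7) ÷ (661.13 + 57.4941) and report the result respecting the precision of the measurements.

87.8 + 6.7 = 94.5, limited to 1 d.p. → 3 s.f.; 661.13 + 57.4941 = 718.6241, limited to 2 d.p. → 5 s.f.
Carrying full precision, 94.5 ÷ 718.6241 = 0.131501295323…; keep min(3, 5) = 3 s.f.
Rounded to 3 significant figures: 0.132.

0.132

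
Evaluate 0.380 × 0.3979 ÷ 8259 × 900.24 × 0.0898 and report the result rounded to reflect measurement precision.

0.00148

0.380 × 0.3979 ÷ 8259 × 900.24 × 0.0898 = 0.00148001021256…
Multiplication/division keeps the fewest significant figures: 0.380 → 3 s.f., 0.3979 → 4 s.f., 8259 → 4 s.f., 900.24 → 5 s.f., 0.0898 → 3 s.f.; limit is 3.
Rounded to 3 significant figures: 0.00148.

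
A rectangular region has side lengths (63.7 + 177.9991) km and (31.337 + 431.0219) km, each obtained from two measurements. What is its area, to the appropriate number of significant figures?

63.7 + 177.9991 = 241.6991, limited to 1 d.p. → 4 s.f.; 31.337 + 431.0219 = 462.3589, limited to 3 d.p. → 6 s.f.
Carrying full precision, 241.6991 × 462.3589 = 111751.730007…; keep min(4, 6) = 4 s.f.
Rounded to 4 significant figures: 1.118 × 10^5 km².

1.118 × 10^5 km²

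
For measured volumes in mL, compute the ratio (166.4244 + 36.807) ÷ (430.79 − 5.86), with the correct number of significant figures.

0.47827

166.4244 + 36.807 = 203.2314, limited to 3 d.p. → 6 s.f.; 430.79 − 5.86 = 424.93, limited to 2 d.p. → 5 s.f.
Carrying full precision, 203.2314 ÷ 424.93 = 0.478270303344…; keep min(6, 5) = 5 s.f.
Rounded to 5 significant figures: 0.47827.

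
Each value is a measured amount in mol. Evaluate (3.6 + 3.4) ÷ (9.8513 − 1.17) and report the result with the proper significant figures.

8.1 × 10^-1

3.6 + 3.4 = 7.0, limited to 1 d.p. → 2 s.f.; 9.8513 − 1.17 = 8.6813, limited to 2 d.p. → 3 s.f.
Carrying full precision, 7.0 ÷ 8.6813 = 0.806330849066…; keep min(2, 3) = 2 s.f.
Rounded to 2 significant figures: 8.1 × 10^-1.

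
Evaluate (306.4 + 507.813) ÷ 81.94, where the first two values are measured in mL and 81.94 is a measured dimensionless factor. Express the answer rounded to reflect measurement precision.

306.4 mL + 507.813 mL = 814.213 mL; the sum is limited to 1 decimal place (4 s.f.).
Carrying full precision, 814.213 ÷ 81.94 = 9.9366975836… mL; 81.94 has 4 s.f., so the result keeps min(4, 4) = 4 s.f.
Rounded to 4 significant figures: 9.937 mL.

9.937 mL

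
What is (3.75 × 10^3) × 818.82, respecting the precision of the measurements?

3.07 × 10^6

(3.75 × 10^3) × 818.82 = 3070575
Multiplication/division keeps the fewest significant figures: 3.75 × 10^3 → 3 s.f., 818.82 → 5 s.f.; limit is 3.
Rounded to 3 significant figures: 3.07 × 10^6.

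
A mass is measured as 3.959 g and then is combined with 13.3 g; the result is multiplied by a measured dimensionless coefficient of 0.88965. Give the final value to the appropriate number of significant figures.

15.4 g

3.959 g + 13.3 g = 17.259 g; the sum is limited to 1 decimal place (3 s.f.).
Carrying full precision, 17.259 × 0.88965 = 15.35446935 g; 0.88965 has 5 s.f., so the result keeps min(3, 5) = 3 s.f.
Rounded to 3 significant figures: 15.4 g.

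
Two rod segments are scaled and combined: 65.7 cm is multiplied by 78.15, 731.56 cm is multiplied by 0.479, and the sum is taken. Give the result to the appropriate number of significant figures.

65.7 × 78.15 = 5134.455 → 5.13 × 10^3 cm (3 s.f., last digit at the 10^1 place).
731.56 × 0.479 = 350.41724 → 3.50 × 10^2 cm (3 s.f., last digit at the 10^0 place).
Sum: 5484.87224 cm; keep the coarser place, 10^1.
Result: 5.48 × 10^3 cm.

5.48 × 10^3 cm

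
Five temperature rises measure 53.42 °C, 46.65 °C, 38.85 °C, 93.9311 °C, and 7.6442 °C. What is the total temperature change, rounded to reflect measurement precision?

240.50 °C

53.42 °C + 46.65 °C + 38.85 °C + 93.9311 °C + 7.6442 °C = 240.4953 °C.
Addition/subtraction keeps the fewest decimal places: 53.42 → 2 decimal places, 46.65 → 2 decimal places, 38.85 → 2 decimal places, 93.9311 → 4 decimal places, 7.6442 → 4 decimal places; limit is 2.
Rounded to 2 decimal places: 240.50 °C.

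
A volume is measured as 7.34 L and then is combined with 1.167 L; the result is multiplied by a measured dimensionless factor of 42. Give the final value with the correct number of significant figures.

7.34 L + 1.167 L = 8.507 L; the sum is limited to 2 decimal places (3 s.f.).
Carrying full precision, 8.507 × 42 = 357.294 L; 42 has 2 s.f., so the result keeps min(3, 2) = 2 s.f.
Rounded to 2 significant figures: 3.6 × 10² L.

3.6 × 10² L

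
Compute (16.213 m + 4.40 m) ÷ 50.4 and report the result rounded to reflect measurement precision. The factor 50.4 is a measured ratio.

0.409 m

16.213 m + 4.40 m = 20.613 m; the sum is limited to 2 decimal places (4 s.f.).
Carrying full precision, 20.613 ÷ 50.4 = 0.408988095238… m; 50.4 has 3 s.f., so the result keeps min(4, 3) = 3 s.f.
Rounded to 3 significant figures: 0.409 m.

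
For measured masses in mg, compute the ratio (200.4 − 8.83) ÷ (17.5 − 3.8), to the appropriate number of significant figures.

14.0

200.4 − 8.83 = 191.57, limited to 1 d.p. → 4 s.f.; 17.5 − 3.8 = 13.7, limited to 1 d.p. → 3 s.f.
Carrying full precision, 191.57 ÷ 13.7 = 13.9832116788…; keep min(4, 3) = 3 s.f.
Rounded to 3 significant figures: 14.0.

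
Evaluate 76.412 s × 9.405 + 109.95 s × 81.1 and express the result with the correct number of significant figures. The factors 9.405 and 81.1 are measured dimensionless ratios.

76.412 × 9.405 = 718.65486 → 718.7 s (4 s.f., last digit at the 10^-1 place).
109.95 × 81.1 = 8916.945 → 8.92 × 10^3 s (3 s.f., last digit at the 10^1 place).
Sum: 9635.59986 s; keep the coarser place, 10^1.
Result: 9.64 × 10^3 s.

9.64 × 10^3 s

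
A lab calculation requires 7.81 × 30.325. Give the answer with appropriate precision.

7.81 × 30.325 = 236.83825
Multiplication/division keeps the fewest significant figures: 7.81 → 3 s.f., 30.325 → 5 s.f.; limit is 3.
Rounded to 3 significant figures: 237.

237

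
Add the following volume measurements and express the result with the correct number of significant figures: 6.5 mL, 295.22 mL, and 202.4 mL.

6.5 mL + 295.22 mL + 202.4 mL = 504.12 mL.
Addition/subtraction keeps the fewest decimal places: 6.5 → 1 decimal place, 295.22 → 2 decimal places, 202.4 → 1 decimal place; limit is 1.
Rounded to 1 decimal place: 504.1 mL.

504.1 mL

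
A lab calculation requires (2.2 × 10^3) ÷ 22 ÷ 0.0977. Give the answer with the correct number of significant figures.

1.0 × 10^3

(2.2 × 10^3) ÷ 22 ÷ 0.0977 = 1023.54145343…
Multiplication/division keeps the fewest significant figures: 2.2 × 10^3 → 2 s.f., 22 → 2 s.f., 0.0977 → 3 s.f.; limit is 2.
Rounded to 2 significant figures: 1.0 × 10^3.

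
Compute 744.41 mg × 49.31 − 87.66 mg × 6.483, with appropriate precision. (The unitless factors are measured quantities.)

3.614 × 10⁴ mg

744.41 × 49.31 = 36706.8571 → 3.671 × 10⁴ mg (4 s.f., last digit at the 10^1 place).
87.66 × 6.483 = 568.29978 → 568.3 mg (4 s.f., last digit at the 10^-1 place).
Difference: 36138.55732 mg; keep the coarser place, 10^1.
Result: 3.614 × 10⁴ mg.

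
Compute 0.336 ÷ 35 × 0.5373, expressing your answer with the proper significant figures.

0.0052

0.336 ÷ 35 × 0.5373 = 0.00515808
Multiplication/division keeps the fewest significant figures: 0.336 → 3 s.f., 35 → 2 s.f., 0.5373 → 4 s.f.; limit is 2.
Rounded to 2 significant figures: 0.0052.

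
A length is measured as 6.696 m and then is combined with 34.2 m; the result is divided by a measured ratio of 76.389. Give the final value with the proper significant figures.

6.696 m + 34.2 m = 40.896 m; the sum is limited to 1 decimal place (3 s.f.).
Carrying full precision, 40.896 ÷ 76.389 = 0.535365039469… m; 76.389 has 5 s.f., so the result keeps min(3, 5) = 3 s.f.
Rounded to 3 significant figures: 5.35 × 10⁻¹ m.

5.35 × 10⁻¹ m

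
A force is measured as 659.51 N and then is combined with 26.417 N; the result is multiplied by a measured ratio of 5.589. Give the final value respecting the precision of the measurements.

3834 N

659.51 N + 26.417 N = 685.927 N; the sum is limited to 2 decimal places (5 s.f.).
Carrying full precision, 685.927 × 5.589 = 3833.646003 N; 5.589 has 4 s.f., so the result keeps min(5, 4) = 4 s.f.
Rounded to 4 significant figures: 3834 N.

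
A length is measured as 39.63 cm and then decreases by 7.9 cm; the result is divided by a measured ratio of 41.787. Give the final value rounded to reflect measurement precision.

39.63 cm − 7.9 cm = 31.73 cm; the difference is limited to 1 decimal place (3 s.f.).
Carrying full precision, 31.73 ÷ 41.787 = 0.759327063441… cm; 41.787 has 5 s.f., so the result keeps min(3, 5) = 3 s.f.
Rounded to 3 significant figures: 0.759 cm.

0.759 cm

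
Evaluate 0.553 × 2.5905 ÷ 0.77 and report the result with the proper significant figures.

0.553 × 2.5905 ÷ 0.77 = 1.86045
Multiplication/division keeps the fewest significant figures: 0.553 → 3 s.f., 2.5905 → 5 s.f., 0.77 → 2 s.f.; limit is 2.
Rounded to 2 significant figures: 1.9.

1.9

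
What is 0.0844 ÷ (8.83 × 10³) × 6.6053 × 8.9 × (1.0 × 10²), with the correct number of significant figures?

0.0844 ÷ (8.83 × 10³) × 6.6053 × 8.9 × (1.0 × 10²) = 0.0561906811778…
Multiplication/division keeps the fewest significant figures: 0.0844 → 3 s.f., 8.83 × 10³ → 3 s.f., 6.6053 → 5 s.f., 8.9 → 2 s.f., 1.0 × 10² → 2 s.f.; limit is 2.
Rounded to 2 significant figures: 0.056.

0.056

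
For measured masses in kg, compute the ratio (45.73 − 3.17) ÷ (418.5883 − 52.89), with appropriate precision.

1.164 × 10^-1

45.73 − 3.17 = 42.56, limited to 2 d.p. → 4 s.f.; 418.5883 − 52.89 = 365.6983, limited to 2 d.p. → 5 s.f.
Carrying full precision, 42.56 ÷ 365.6983 = 0.116380087083…; keep min(4, 5) = 4 s.f.
Rounded to 4 significant figures: 1.164 × 10^-1.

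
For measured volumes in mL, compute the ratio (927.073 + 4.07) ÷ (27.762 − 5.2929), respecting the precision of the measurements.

927.073 + 4.07 = 931.143, limited to 2 d.p. → 5 s.f.; 27.762 − 5.2929 = 22.4691, limited to 3 d.p. → 5 s.f.
Carrying full precision, 931.143 ÷ 22.4691 = 41.4410457028…; keep min(5, 5) = 5 s.f.
Rounded to 5 significant figures: 41.441.

41.441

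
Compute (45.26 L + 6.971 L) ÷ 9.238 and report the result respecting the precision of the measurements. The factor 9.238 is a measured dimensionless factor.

45.26 L + 6.971 L = 52.231 L; the sum is limited to 2 decimal places (4 s.f.).
Carrying full precision, 52.231 ÷ 9.238 = 5.65392942195… L; 9.238 has 4 s.f., so the result keeps min(4, 4) = 4 s.f.
Rounded to 4 significant figures: 5.654 L.

5.654 L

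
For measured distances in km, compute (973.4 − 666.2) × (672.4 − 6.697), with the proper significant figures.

2.045 × 10^5 km²

973.4 − 666.2 = 307.2, limited to 1 d.p. → 4 s.f.; 672.4 − 6.697 = 665.703, limited to 1 d.p. → 4 s.f.
Carrying full precision, 307.2 × 665.703 = 204503.9616; keep min(4, 4) = 4 s.f.
Rounded to 4 significant figures: 2.045 × 10^5 km².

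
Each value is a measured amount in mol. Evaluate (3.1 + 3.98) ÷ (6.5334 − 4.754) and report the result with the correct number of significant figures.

4.0

3.1 + 3.98 = 7.08, limited to 1 d.p. → 2 s.f.; 6.5334 − 4.754 = 1.7794, limited to 3 d.p. → 4 s.f.
Carrying full precision, 7.08 ÷ 1.7794 = 3.97886928178…; keep min(2, 4) = 2 s.f.
Rounded to 2 significant figures: 4.0.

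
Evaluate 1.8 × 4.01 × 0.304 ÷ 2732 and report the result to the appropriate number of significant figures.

1.8 × 4.01 × 0.304 ÷ 2732 = 0.000803174231332…
Multiplication/division keeps the fewest significant figures: 1.8 → 2 s.f., 4.01 → 3 s.f., 0.304 → 3 s.f., 2732 → 4 s.f.; limit is 2.
Rounded to 2 significant figures: 8.0 × 10^-4.

8.0 × 10^-4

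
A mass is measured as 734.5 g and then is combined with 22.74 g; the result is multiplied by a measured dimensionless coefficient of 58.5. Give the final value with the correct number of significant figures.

734.5 g + 22.74 g = 757.24 g; the sum is limited to 1 decimal place (4 s.f.).
Carrying full precision, 757.24 × 58.5 = 44298.54 g; 58.5 has 3 s.f., so the result keeps min(4, 3) = 3 s.f.
Rounded to 3 significant figures: 4.43 × 10⁴ g.

4.43 × 10⁴ g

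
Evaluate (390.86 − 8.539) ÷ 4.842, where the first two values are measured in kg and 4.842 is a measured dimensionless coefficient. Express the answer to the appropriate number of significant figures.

390.86 kg − 8.539 kg = 382.321 kg; the difference is limited to 2 decimal places (5 s.f.).
Carrying full precision, 382.321 ÷ 4.842 = 78.9593143329… kg; 4.842 has 4 s.f., so the result keeps min(5, 4) = 4 s.f.
Rounded to 4 significant figures: 78.96 kg.

78.96 kg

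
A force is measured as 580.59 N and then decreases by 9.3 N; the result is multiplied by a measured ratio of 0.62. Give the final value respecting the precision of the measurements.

580.59 N − 9.3 N = 571.29 N; the difference is limited to 1 decimal place (4 s.f.).
Carrying full precision, 571.29 × 0.62 = 354.1998 N; 0.62 has 2 s.f., so the result keeps min(4, 2) = 2 s.f.
Rounded to 2 significant figures: 3.5 × 10² N.

3.5 × 10² N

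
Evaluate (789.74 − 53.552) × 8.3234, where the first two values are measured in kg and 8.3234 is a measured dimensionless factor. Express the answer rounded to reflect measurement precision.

789.74 kg − 53.552 kg = 736.188 kg; the difference is limited to 2 decimal places (5 s.f.).
Carrying full precision, 736.188 × 8.3234 = 6127.5871992 kg; 8.3234 has 5 s.f., so the result keeps min(5, 5) = 5 s.f.
Rounded to 5 significant figures: 6.1276 × 10³ kg.

6.1276 × 10³ kg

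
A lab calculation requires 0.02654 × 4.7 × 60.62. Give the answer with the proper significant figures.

0.02654 × 4.7 × 60.62 = 7.56161756
Multiplication/division keeps the fewest significant figures: 0.02654 → 4 s.f., 4.7 → 2 s.f., 60.62 → 4 s.f.; limit is 2.
Rounded to 2 significant figures: 7.6.

7.6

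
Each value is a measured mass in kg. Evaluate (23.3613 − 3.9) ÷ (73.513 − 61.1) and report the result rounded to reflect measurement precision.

1.57

23.3613 − 3.9 = 19.4613, limited to 1 d.p. → 3 s.f.; 73.513 − 61.1 = 12.413, limited to 1 d.p. → 3 s.f.
Carrying full precision, 19.4613 ÷ 12.413 = 1.56781599936…; keep min(3, 3) = 3 s.f.
Rounded to 3 significant figures: 1.57.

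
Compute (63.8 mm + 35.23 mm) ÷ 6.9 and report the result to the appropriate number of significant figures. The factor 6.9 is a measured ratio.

63.8 mm + 35.23 mm = 99.03 mm; the sum is limited to 1 decimal place (3 s.f.).
Carrying full precision, 99.03 ÷ 6.9 = 14.352173913… mm; 6.9 has 2 s.f., so the result keeps min(3, 2) = 2 s.f.
Rounded to 2 significant figures: 14 mm.

14 mm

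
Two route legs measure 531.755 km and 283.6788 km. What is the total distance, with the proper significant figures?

531.755 km + 283.6788 km = 815.4338 km.
Addition/subtraction keeps the fewest decimal places: 531.755 → 3 decimal places, 283.6788 → 4 decimal places; limit is 3.
Rounded to 3 decimal places: 815.434 km.

815.434 km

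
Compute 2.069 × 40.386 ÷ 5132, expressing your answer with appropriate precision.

2.069 × 40.386 ÷ 5132 = 0.0162818850351…
Multiplication/division keeps the fewest significant figures: 2.069 → 4 s.f., 40.386 → 5 s.f., 5132 → 4 s.f.; limit is 4.
Rounded to 4 significant figures: 1.628 × 10^-2.

1.628 × 10^-2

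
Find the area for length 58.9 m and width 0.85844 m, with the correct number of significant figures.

50.6 m²

area = 58.9 m × 0.85844 m = 50.562116 m².
58.9 has 3 significant figures; 0.85844 has 5.
Division/multiplication keeps the fewest: 3 significant figures.
Rounded: 50.6 m².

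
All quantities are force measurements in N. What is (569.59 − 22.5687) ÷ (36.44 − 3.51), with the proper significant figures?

569.59 − 22.5687 = 547.0213, limited to 2 d.p. → 5 s.f.; 36.44 − 3.51 = 32.93, limited to 2 d.p. → 4 s.f.
Carrying full precision, 547.0213 ÷ 32.93 = 16.6116398421…; keep min(5, 4) = 4 s.f.
Rounded to 4 significant figures: 16.61.

16.61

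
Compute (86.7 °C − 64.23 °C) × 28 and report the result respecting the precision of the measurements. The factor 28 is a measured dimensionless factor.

86.7 °C − 64.23 °C = 22.47 °C; the difference is limited to 1 decimal place (3 s.f.).
Carrying full precision, 22.47 × 28 = 629.16 °C; 28 has 2 s.f., so the result keeps min(3, 2) = 2 s.f.
Rounded to 2 significant figures: 6.3 × 10^2 °C.

6.3 × 10^2 °C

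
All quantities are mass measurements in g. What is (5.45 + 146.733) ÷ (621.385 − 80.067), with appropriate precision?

5.45 + 146.733 = 152.183, limited to 2 d.p. → 5 s.f.; 621.385 − 80.067 = 541.318, limited to 3 d.p. → 6 s.f.
Carrying full precision, 152.183 ÷ 541.318 = 0.281134194688…; keep min(5, 6) = 5 s.f.
Rounded to 5 significant figures: 0.28113.

0.28113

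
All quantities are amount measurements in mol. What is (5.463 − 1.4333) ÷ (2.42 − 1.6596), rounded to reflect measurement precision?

5.3

5.463 − 1.4333 = 4.0297, limited to 3 d.p. → 4 s.f.; 2.42 − 1.6596 = 0.7604, limited to 2 d.p. → 2 s.f.
Carrying full precision, 4.0297 ÷ 0.7604 = 5.29944765913…; keep min(4, 2) = 2 s.f.
Rounded to 2 significant figures: 5.3.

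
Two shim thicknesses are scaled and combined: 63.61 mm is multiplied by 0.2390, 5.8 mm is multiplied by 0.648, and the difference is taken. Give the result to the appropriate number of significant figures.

63.61 × 0.2390 = 15.20279 → 15.20 mm (4 s.f., last digit at the 10^-2 place).
5.8 × 0.648 = 3.7584 → 3.8 mm (2 s.f., last digit at the 10^-1 place).
Difference: 11.44439 mm; keep the coarser place, 10^-1.
Result: 11.4 mm.

11.4 mm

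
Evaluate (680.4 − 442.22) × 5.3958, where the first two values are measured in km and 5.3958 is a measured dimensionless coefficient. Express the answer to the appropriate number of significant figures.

1285 km

680.4 km − 442.22 km = 238.18 km; the difference is limited to 1 decimal place (4 s.f.).
Carrying full precision, 238.18 × 5.3958 = 1285.171644 km; 5.3958 has 5 s.f., so the result keeps min(4, 5) = 4 s.f.
Rounded to 4 significant figures: 1285 km.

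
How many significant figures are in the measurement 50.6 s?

50.6: zeros between nonzero digits are significant.

3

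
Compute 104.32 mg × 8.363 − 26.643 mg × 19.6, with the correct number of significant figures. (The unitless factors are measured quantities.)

350. mg

104.32 × 8.363 = 872.42816 → 872.4 mg (4 s.f., last digit at the 10^-1 place).
26.643 × 19.6 = 522.2028 → 522 mg (3 s.f., last digit at the 10^0 place).
Difference: 350.22536 mg; keep the coarser place, 10^0.
Result: 350. mg.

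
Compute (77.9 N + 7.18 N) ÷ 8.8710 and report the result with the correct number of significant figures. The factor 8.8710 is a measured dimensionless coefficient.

9.59 N

77.9 N + 7.18 N = 85.08 N; the sum is limited to 1 decimal place (3 s.f.).
Carrying full precision, 85.08 ÷ 8.8710 = 9.59080148799… N; 8.8710 has 5 s.f., so the result keeps min(3, 5) = 3 s.f.
Rounded to 3 significant figures: 9.59 N.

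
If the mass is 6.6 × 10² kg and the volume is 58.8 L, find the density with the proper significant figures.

density = 6.6 × 10² kg ÷ 58.8 L = 11.2244897959… kg/L.
6.6 × 10² has 2 significant figures; 58.8 has 3.
Division/multiplication keeps the fewest: 2 significant figures.
Rounded: 11 kg/L.

11 kg/L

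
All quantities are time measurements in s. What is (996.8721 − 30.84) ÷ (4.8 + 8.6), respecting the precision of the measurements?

72.1

996.8721 − 30.84 = 966.0321, limited to 2 d.p. → 5 s.f.; 4.8 + 8.6 = 13.4, limited to 1 d.p. → 3 s.f.
Carrying full precision, 966.0321 ÷ 13.4 = 72.0919477612…; keep min(5, 3) = 3 s.f.
Rounded to 3 significant figures: 72.1.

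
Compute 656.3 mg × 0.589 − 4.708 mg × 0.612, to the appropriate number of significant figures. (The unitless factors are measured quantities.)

384 mg

656.3 × 0.589 = 386.5607 → 387 mg (3 s.f., last digit at the 10^0 place).
4.708 × 0.612 = 2.881296 → 2.88 mg (3 s.f., last digit at the 10^-2 place).
Difference: 383.679404 mg; keep the coarser place, 10^0.
Result: 384 mg.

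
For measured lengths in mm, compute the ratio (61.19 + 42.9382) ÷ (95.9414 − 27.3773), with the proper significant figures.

61.19 + 42.9382 = 104.1282, limited to 2 d.p. → 5 s.f.; 95.9414 − 27.3773 = 68.5641, limited to 4 d.p. → 6 s.f.
Carrying full precision, 104.1282 ÷ 68.5641 = 1.51869856091…; keep min(5, 6) = 5 s.f.
Rounded to 5 significant figures: 1.5187.

1.5187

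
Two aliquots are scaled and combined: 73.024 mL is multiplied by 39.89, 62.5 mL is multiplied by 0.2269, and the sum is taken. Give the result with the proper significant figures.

2927 mL

73.024 × 39.89 = 2912.92736 → 2913 mL (4 s.f., last digit at the 10^0 place).
62.5 × 0.2269 = 14.18125 → 14.2 mL (3 s.f., last digit at the 10^-1 place).
Sum: 2927.10861 mL; keep the coarser place, 10^0.
Result: 2927 mL.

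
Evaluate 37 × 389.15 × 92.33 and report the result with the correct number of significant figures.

1.3 × 10^6

37 × 389.15 × 92.33 = 1329418.1215
Multiplication/division keeps the fewest significant figures: 37 → 2 s.f., 389.15 → 5 s.f., 92.33 → 4 s.f.; limit is 2.
Rounded to 2 significant figures: 1.3 × 10^6.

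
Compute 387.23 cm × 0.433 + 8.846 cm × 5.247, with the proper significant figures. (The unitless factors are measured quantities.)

387.23 × 0.433 = 167.67059 → 168 cm (3 s.f., last digit at the 10^0 place).
8.846 × 5.247 = 46.414962 → 46.41 cm (4 s.f., last digit at the 10^-2 place).
Sum: 214.085552 cm; keep the coarser place, 10^0.
Result: 214 cm.

214 cm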